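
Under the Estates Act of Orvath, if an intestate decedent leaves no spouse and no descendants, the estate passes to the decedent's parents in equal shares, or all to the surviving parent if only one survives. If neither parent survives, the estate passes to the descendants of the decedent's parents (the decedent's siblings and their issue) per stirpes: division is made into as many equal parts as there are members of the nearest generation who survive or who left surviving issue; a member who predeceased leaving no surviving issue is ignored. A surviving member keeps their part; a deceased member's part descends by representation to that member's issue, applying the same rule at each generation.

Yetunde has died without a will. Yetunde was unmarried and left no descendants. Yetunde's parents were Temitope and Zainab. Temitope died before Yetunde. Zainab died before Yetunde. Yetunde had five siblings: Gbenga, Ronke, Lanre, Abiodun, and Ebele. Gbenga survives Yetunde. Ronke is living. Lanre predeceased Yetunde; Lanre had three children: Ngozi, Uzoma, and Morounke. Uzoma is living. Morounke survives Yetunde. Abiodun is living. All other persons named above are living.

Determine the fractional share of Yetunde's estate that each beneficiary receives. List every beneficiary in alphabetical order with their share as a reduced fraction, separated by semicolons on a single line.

Abiodun 1/5; Ebele 1/5; Gbenga 1/5; Morounke 1/15; Ngozi 1/15; Ronke 1/5; Uzoma 1/15

Neither parent survives and there are no descendants, so the estate passes to Yetunde's siblings and their issue per stirpes.
The estate is divided into 5 equal shares of 1/5 among Gbenga, Ronke, Lanre, Abiodun, Ebele.
Gbenga is living and takes 1/5.
Ronke is living and takes 1/5.
Lanre predeceased; the 1/5 allotted to Lanre's branch passes to Lanre's issue by representation.
The 1/5 is divided into 3 equal shares of 1/15 among Ngozi, Uzoma, Morounke.
Ngozi is living and takes 1/15.
Uzoma is living and takes 1/15.
Morounke is living and takes 1/15.
Abiodun is living and takes 1/5.
Ebele is living and takes 1/5.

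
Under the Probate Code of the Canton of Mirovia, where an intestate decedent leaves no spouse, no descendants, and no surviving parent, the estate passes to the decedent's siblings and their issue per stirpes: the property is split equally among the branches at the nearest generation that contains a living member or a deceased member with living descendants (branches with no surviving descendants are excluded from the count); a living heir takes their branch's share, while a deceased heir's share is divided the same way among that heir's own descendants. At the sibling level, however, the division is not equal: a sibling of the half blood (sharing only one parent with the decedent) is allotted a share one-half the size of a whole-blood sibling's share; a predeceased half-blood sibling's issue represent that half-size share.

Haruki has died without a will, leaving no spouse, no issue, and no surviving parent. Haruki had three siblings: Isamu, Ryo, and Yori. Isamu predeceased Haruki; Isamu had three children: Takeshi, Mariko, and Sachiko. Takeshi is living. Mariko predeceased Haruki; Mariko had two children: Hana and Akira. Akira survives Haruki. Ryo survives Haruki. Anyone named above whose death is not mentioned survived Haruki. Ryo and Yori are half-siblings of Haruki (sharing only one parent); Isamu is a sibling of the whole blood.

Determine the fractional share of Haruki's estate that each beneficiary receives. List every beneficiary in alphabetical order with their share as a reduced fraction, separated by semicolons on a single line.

Akira 1/12; Hana 1/12; Ryo 1/4; Sachiko 1/6; Takeshi 1/6; Yori 1/4

No spouse, descendants, or parent survives, so the estate passes to Haruki's siblings per stirpes.
Half-blood siblings count for one-half the weight of whole-blood siblings at the initial division.
Dividing 1 in proportion to weights (total weight 2): Isamu (weight 1) → 1/2; Ryo (weight 1/2) → 1/4; Yori (weight 1/2) → 1/4.
Isamu predeceased; the 1/2 allotted to Isamu's branch passes to Isamu's issue by representation.
The 1/2 is divided into 3 equal shares of 1/6 among Takeshi, Mariko, Sachiko.
Takeshi is living and takes 1/6.
Mariko predeceased; the 1/6 allotted to Mariko's branch passes to Mariko's issue by representation.
The 1/6 is divided into 2 equal shares of 1/12 among Hana, Akira.
Hana is living and takes 1/12.
Akira is living and takes 1/12.
Sachiko is living and takes 1/6.
Ryo is living and takes 1/4.
Yori is living and takes 1/4.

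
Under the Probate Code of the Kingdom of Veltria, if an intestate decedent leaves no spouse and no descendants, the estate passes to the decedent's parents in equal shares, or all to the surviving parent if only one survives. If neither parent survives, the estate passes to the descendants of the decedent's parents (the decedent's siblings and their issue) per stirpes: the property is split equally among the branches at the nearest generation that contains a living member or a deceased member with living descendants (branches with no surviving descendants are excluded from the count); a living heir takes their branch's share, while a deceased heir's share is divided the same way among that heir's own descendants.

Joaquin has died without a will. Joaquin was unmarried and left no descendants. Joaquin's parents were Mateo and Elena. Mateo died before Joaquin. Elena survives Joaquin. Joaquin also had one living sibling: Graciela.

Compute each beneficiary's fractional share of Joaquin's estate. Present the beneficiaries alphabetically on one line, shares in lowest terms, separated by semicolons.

Elena 1

Only one parent, Elena, survives, so Elena takes the entire estate. The siblings take nothing because a surviving parent has priority.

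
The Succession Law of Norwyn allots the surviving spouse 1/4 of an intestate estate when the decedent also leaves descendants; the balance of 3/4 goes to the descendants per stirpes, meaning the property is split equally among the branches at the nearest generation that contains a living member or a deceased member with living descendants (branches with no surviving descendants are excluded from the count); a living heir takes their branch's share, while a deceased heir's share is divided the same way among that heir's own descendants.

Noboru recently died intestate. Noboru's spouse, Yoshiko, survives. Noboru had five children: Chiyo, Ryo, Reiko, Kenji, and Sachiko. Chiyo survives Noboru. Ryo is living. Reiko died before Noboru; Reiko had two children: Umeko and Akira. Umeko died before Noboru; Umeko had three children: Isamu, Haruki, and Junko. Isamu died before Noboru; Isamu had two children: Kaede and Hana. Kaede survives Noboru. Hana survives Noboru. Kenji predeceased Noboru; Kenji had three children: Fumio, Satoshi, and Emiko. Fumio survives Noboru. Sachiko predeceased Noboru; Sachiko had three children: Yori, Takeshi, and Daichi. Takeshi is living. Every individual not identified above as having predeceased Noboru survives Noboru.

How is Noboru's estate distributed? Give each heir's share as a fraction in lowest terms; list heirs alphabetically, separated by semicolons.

Akira 3/40; Chiyo 3/20; Daichi 1/20; Emiko 1/20; Fumio 1/20; Hana 1/80; Haruki 1/40; Junko 1/40; Kaede 1/80; Ryo 3/20; Satoshi 1/20; Takeshi 1/20; Yori 1/20; Yoshiko 1/4

Yoshiko, as surviving spouse, takes 1/4.
The remaining 3/4 passes to Noboru's descendants per stirpes.
The 3/4 is divided into 5 equal shares of 3/20 among Chiyo, Ryo, Reiko, Kenji, Sachiko.
Chiyo is living and takes 3/20.
Ryo is living and takes 3/20.
Reiko predeceased; the 3/20 allotted to Reiko's branch passes to Reiko's issue by representation.
The 3/20 is divided into 2 equal shares of 3/40 among Umeko, Akira.
Umeko predeceased; the 3/40 allotted to Umeko's branch passes to Umeko's issue by representation.
The 3/40 is divided into 3 equal shares of 1/40 among Isamu, Haruki, Junko.
Isamu predeceased; the 1/40 allotted to Isamu's branch passes to Isamu's issue by representation.
The 1/40 is divided into 2 equal shares of 1/80 among Kaede, Hana.
Kaede is living and takes 1/80.
Hana is living and takes 1/80.
Haruki is living and takes 1/40.
Junko is living and takes 1/40.
Akira is living and takes 3/40.
Kenji predeceased; the 3/20 allotted to Kenji's branch passes to Kenji's issue by representation.
The 3/20 is divided into 3 equal shares of 1/20 among Fumio, Satoshi, Emiko.
Fumio is living and takes 1/20.
Satoshi is living and takes 1/20.
Emiko is living and takes 1/20.
Sachiko predeceased; the 3/20 allotted to Sachiko's branch passes to Sachiko's issue by representation.
The 3/20 is divided into 3 equal shares of 1/20 among Yori, Takeshi, Daichi.
Yori is living and takes 1/20.
Takeshi is living and takes 1/20.
Daichi is living and takes 1/20.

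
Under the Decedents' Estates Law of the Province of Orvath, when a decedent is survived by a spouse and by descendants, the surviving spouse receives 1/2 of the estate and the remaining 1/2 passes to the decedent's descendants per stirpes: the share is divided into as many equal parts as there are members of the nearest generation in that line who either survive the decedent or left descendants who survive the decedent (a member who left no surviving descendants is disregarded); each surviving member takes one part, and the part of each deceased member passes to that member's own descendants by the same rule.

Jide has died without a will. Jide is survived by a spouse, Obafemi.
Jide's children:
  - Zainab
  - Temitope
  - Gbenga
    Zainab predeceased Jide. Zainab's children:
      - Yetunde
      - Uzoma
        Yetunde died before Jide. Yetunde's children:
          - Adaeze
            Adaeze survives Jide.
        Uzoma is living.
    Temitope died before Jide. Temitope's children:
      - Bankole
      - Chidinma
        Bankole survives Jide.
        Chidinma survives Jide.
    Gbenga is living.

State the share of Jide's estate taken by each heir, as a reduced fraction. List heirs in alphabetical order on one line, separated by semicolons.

Obafemi, as surviving spouse, takes 1/2.
The remaining 1/2 passes to Jide's descendants per stirpes.
The 1/2 is divided into 3 equal shares of 1/6 among Zainab, Temitope, Gbenga.
Zainab predeceased; the 1/6 allotted to Zainab's branch passes to Zainab's issue by representation.
The 1/6 is divided into 2 equal shares of 1/12 among Yetunde, Uzoma.
Yetunde predeceased; the 1/12 allotted to Yetunde's branch passes to Yetunde's issue by representation.
Adaeze is the sole taker at this level and receives the full 1/12.
Uzoma is living and takes 1/12.
Temitope predeceased; the 1/6 allotted to Temitope's branch passes to Temitope's issue by representation.
The 1/6 is divided into 2 equal shares of 1/12 among Bankole, Chidinma.
Bankole is living and takes 1/12.
Chidinma is living and takes 1/12.
Gbenga is living and takes 1/6.

Adaeze 1/12; Bankole 1/12; Chidinma 1/12; Gbenga 1/6; Obafemi 1/2; Uzoma 1/12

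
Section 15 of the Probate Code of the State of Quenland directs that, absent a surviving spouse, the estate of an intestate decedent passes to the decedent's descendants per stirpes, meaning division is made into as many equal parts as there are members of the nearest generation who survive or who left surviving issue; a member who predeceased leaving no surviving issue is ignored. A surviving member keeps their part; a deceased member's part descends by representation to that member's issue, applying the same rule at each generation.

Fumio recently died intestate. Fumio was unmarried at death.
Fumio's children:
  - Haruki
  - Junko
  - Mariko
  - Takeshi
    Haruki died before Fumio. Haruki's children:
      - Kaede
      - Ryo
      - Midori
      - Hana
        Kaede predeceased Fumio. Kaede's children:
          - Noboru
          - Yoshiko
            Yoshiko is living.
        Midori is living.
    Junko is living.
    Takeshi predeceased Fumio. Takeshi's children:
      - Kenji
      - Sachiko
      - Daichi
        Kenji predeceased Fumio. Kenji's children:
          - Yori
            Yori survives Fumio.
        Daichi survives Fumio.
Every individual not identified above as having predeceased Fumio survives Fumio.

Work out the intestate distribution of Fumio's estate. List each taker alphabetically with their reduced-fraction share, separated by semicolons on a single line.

Daichi 1/12; Hana 1/16; Junko 1/4; Mariko 1/4; Midori 1/16; Noboru 1/32; Ryo 1/16; Sachiko 1/12; Yori 1/12; Yoshiko 1/32

There is no surviving spouse, so the entire estate passes to Fumio's descendants per stirpes.
The estate is divided into 4 equal shares of 1/4 among Haruki, Junko, Mariko, Takeshi.
Haruki predeceased; the 1/4 allotted to Haruki's branch passes to Haruki's issue by representation.
The 1/4 is divided into 4 equal shares of 1/16 among Kaede, Ryo, Midori, Hana.
Kaede predeceased; the 1/16 allotted to Kaede's branch passes to Kaede's issue by representation.
The 1/16 is divided into 2 equal shares of 1/32 among Noboru, Yoshiko.
Noboru is living and takes 1/32.
Yoshiko is living and takes 1/32.
Ryo is living and takes 1/16.
Midori is living and takes 1/16.
Hana is living and takes 1/16.
Junko is living and takes 1/4.
Mariko is living and takes 1/4.
Takeshi predeceased; the 1/4 allotted to Takeshi's branch passes to Takeshi's issue by representation.
The 1/4 is divided into 3 equal shares of 1/12 among Kenji, Sachiko, Daichi.
Kenji predeceased; the 1/12 allotted to Kenji's branch passes to Kenji's issue by representation.
Yori is the sole taker at this level and receives the full 1/12.
Sachiko is living and takes 1/12.
Daichi is living and takes 1/12.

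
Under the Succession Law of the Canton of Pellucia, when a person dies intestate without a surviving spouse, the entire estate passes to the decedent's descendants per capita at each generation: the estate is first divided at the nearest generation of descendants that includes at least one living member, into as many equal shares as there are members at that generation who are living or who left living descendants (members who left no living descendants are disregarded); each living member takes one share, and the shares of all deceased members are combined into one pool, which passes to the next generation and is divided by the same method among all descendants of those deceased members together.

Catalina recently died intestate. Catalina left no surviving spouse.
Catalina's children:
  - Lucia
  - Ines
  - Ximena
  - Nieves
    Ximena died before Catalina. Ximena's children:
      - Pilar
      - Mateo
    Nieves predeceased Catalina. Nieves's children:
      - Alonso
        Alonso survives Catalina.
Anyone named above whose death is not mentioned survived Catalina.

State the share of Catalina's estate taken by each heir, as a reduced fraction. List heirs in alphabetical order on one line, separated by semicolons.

Alonso 1/6; Ines 1/4; Lucia 1/4; Mateo 1/6; Pilar 1/6

There is no surviving spouse, so the entire estate passes to Catalina's descendants per capita at each generation.
At generation 1 (Lucia, Ines, Ximena, Nieves) there are 4 shares of (1)/4 = 1/4 each.
Living: Lucia and Ines — each takes 1/4.
Deceased: Ximena and Nieves. Their combined 1/2 is pooled and carried to generation 2.
At generation 2 (Pilar, Mateo, Alonso) there are 3 shares of (1/2)/3 = 1/6 each.
Living: Pilar, Mateo, and Alonso — each takes 1/6.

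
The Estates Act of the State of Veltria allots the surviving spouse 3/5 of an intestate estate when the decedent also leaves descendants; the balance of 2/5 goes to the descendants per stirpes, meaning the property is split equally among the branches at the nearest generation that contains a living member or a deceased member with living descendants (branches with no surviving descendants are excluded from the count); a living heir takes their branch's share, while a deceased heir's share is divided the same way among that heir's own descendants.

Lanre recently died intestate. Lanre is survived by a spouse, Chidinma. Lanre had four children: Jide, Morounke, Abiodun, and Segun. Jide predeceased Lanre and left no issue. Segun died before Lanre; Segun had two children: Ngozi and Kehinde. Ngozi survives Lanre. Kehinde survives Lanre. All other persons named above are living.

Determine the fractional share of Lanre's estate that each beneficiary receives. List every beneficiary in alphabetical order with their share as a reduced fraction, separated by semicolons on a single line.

Chidinma, as surviving spouse, takes 3/5.
The remaining 2/5 passes to Lanre's descendants per stirpes.
Jide left no surviving issue, so that branch lapses and is disregarded.
The 2/5 is divided into 3 equal shares of 2/15 among Morounke, Abiodun, Segun.
Morounke is living and takes 2/15.
Abiodun is living and takes 2/15.
Segun predeceased; the 2/15 allotted to Segun's branch passes to Segun's issue by representation.
The 2/15 is divided into 2 equal shares of 1/15 among Ngozi, Kehinde.
Ngozi is living and takes 1/15.
Kehinde is living and takes 1/15.

Abiodun 2/15; Chidinma 3/5; Kehinde 1/15; Morounke 2/15; Ngozi 1/15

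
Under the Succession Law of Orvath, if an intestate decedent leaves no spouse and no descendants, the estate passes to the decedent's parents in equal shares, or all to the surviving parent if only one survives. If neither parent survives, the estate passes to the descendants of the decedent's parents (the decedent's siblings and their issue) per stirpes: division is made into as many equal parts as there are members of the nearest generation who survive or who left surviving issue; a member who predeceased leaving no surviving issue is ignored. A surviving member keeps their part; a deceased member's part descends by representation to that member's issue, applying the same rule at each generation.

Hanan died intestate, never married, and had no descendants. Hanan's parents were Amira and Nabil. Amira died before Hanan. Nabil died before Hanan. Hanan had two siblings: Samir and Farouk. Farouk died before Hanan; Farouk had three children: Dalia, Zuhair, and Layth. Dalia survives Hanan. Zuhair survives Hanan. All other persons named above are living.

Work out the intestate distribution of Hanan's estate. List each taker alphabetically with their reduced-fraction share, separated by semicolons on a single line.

Neither parent survives and there are no descendants, so the estate passes to Hanan's siblings and their issue per stirpes.
The estate is divided into 2 equal shares of 1/2 among Samir, Farouk.
Samir is living and takes 1/2.
Farouk predeceased; the 1/2 allotted to Farouk's branch passes to Farouk's issue by representation.
The 1/2 is divided into 3 equal shares of 1/6 among Dalia, Zuhair, Layth.
Dalia is living and takes 1/6.
Zuhair is living and takes 1/6.
Layth is living and takes 1/6.

Dalia 1/6; Layth 1/6; Samir 1/2; Zuhair 1/6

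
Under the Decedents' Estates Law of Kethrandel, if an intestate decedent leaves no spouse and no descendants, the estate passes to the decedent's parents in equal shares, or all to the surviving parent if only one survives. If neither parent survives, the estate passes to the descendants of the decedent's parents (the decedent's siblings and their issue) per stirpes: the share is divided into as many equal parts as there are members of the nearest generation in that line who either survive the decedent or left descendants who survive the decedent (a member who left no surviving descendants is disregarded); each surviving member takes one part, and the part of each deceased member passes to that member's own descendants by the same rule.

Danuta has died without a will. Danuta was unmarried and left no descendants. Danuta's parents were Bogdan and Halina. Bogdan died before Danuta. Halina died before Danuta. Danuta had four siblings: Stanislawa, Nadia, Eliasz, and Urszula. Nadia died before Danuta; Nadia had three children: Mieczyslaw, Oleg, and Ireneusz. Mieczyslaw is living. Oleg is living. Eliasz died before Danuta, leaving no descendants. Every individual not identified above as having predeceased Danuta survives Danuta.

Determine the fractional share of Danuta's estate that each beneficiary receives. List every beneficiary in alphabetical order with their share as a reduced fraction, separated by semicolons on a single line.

Neither parent survives and there are no descendants, so the estate passes to Danuta's siblings and their issue per stirpes.
Eliasz left no surviving issue, so that branch lapses and is disregarded.
The estate is divided into 3 equal shares of 1/3 among Stanislawa, Nadia, Urszula.
Stanislawa is living and takes 1/3.
Nadia predeceased; the 1/3 allotted to Nadia's branch passes to Nadia's issue by representation.
The 1/3 is divided into 3 equal shares of 1/9 among Mieczyslaw, Oleg, Ireneusz.
Mieczyslaw is living and takes 1/9.
Oleg is living and takes 1/9.
Ireneusz is living and takes 1/9.
Urszula is living and takes 1/3.

Ireneusz 1/9; Mieczyslaw 1/9; Oleg 1/9; Stanislawa 1/3; Urszula 1/3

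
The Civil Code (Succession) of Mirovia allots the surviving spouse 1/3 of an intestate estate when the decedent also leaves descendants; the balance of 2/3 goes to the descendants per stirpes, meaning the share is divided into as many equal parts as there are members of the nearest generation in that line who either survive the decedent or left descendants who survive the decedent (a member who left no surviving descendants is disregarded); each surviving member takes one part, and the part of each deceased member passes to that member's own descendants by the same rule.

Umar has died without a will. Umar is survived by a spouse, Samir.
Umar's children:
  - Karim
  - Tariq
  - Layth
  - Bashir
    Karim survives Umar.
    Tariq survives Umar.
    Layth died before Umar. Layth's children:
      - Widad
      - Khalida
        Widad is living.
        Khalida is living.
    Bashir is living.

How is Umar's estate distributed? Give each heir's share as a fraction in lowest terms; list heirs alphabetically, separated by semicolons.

Samir, as surviving spouse, takes 1/3.
The remaining 2/3 passes to Umar's descendants per stirpes.
The 2/3 is divided into 4 equal shares of 1/6 among Karim, Tariq, Layth, Bashir.
Karim is living and takes 1/6.
Tariq is living and takes 1/6.
Layth predeceased; the 1/6 allotted to Layth's branch passes to Layth's issue by representation.
The 1/6 is divided into 2 equal shares of 1/12 among Widad, Khalida.
Widad is living and takes 1/12.
Khalida is living and takes 1/12.
Bashir is living and takes 1/6.

Bashir 1/6; Karim 1/6; Khalida 1/12; Samir 1/3; Tariq 1/6; Widad 1/12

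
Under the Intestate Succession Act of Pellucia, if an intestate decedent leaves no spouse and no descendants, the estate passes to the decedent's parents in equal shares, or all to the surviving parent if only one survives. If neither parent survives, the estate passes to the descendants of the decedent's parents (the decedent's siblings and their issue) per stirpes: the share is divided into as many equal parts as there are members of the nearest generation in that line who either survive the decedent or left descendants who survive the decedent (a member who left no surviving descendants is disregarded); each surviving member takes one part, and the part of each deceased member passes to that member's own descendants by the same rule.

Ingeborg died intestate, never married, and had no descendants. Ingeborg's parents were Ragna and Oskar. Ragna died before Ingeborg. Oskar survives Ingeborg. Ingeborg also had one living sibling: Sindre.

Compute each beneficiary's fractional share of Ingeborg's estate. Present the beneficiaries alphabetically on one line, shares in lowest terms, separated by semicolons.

Oskar 1

Only one parent, Oskar, survives, so Oskar takes the entire estate. The siblings take nothing because a surviving parent has priority.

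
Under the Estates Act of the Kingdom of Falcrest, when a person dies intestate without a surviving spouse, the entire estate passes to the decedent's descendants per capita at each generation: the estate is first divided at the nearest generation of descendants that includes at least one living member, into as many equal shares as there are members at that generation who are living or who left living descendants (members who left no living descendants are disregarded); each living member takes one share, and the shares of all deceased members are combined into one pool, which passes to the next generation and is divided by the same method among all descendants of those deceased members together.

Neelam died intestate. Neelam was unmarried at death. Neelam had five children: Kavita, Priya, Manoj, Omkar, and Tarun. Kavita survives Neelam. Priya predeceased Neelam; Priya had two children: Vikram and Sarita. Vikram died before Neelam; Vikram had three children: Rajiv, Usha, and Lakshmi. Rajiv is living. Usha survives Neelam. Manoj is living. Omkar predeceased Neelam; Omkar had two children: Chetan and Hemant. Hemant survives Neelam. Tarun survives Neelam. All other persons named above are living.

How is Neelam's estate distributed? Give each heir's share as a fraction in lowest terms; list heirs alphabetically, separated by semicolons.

Chetan 1/10; Hemant 1/10; Kavita 1/5; Lakshmi 1/30; Manoj 1/5; Rajiv 1/30; Sarita 1/10; Tarun 1/5; Usha 1/30

There is no surviving spouse, so the entire estate passes to Neelam's descendants per capita at each generation.
At generation 1 (Kavita, Priya, Manoj, Omkar, Tarun) there are 5 shares of (1)/5 = 1/5 each.
Living: Kavita, Manoj, and Tarun — each takes 1/5.
Deceased: Priya and Omkar. Their combined 2/5 is pooled and carried to generation 2.
At generation 2 (Vikram, Sarita, Chetan, Hemant) there are 4 shares of (2/5)/4 = 1/10 each.
Living: Sarita, Chetan, and Hemant — each takes 1/10.
Deceased: Vikram. That 1/10 share is carried to generation 3.
At generation 3 (Rajiv, Usha, Lakshmi) there are 3 shares of (1/10)/3 = 1/30 each.
Living: Rajiv, Usha, and Lakshmi — each takes 1/30.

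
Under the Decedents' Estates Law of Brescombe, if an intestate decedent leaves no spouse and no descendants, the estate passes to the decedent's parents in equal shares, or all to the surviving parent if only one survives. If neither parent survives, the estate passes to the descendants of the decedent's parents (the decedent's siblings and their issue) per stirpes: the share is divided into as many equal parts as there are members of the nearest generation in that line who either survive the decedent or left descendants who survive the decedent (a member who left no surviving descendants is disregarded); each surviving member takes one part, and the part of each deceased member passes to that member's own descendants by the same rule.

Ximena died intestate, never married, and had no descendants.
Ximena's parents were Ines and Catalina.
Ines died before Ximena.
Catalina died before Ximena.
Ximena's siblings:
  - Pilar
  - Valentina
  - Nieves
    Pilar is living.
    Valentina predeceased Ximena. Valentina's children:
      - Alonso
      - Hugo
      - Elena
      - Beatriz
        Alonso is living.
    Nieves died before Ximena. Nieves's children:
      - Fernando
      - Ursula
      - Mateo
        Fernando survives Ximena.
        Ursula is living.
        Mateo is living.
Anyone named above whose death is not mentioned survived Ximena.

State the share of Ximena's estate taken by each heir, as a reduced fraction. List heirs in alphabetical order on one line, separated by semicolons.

Neither parent survives and there are no descendants, so the estate passes to Ximena's siblings and their issue per stirpes.
The estate is divided into 3 equal shares of 1/3 among Pilar, Valentina, Nieves.
Pilar is living and takes 1/3.
Valentina predeceased; the 1/3 allotted to Valentina's branch passes to Valentina's issue by representation.
The 1/3 is divided into 4 equal shares of 1/12 among Alonso, Hugo, Elena, Beatriz.
Alonso is living and takes 1/12.
Hugo is living and takes 1/12.
Elena is living and takes 1/12.
Beatriz is living and takes 1/12.
Nieves predeceased; the 1/3 allotted to Nieves's branch passes to Nieves's issue by representation.
The 1/3 is divided into 3 equal shares of 1/9 among Fernando, Ursula, Mateo.
Fernando is living and takes 1/9.
Ursula is living and takes 1/9.
Mateo is living and takes 1/9.

Alonso 1/12; Beatriz 1/12; Elena 1/12; Fernando 1/9; Hugo 1/12; Mateo 1/9; Pilar 1/3; Ursula 1/9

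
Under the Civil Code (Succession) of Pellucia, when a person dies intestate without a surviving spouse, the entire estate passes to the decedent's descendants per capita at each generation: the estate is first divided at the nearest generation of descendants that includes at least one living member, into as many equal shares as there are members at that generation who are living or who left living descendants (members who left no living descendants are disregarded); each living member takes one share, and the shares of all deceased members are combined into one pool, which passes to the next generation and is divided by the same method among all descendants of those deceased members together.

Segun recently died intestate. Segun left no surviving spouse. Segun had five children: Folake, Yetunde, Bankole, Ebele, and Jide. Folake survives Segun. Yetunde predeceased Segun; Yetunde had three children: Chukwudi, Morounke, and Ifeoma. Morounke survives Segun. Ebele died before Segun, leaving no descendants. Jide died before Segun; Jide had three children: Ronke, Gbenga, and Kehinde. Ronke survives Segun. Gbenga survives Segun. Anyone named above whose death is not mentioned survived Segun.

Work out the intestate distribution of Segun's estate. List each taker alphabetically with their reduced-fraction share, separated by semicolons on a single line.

Bankole 1/4; Chukwudi 1/12; Folake 1/4; Gbenga 1/12; Ifeoma 1/12; Kehinde 1/12; Morounke 1/12; Ronke 1/12

There is no surviving spouse, so the entire estate passes to Segun's descendants per capita at each generation.
At generation 1 (Folake, Yetunde, Bankole, Jide) there are 4 shares of (1)/4 = 1/4 each.
Living: Folake and Bankole — each takes 1/4.
Deceased: Yetunde and Jide. Their combined 1/2 is pooled and carried to generation 2.
At generation 2 (Chukwudi, Morounke, Ifeoma, Ronke, Gbenga, Kehinde) there are 6 shares of (1/2)/6 = 1/12 each.
Living: Chukwudi, Morounke, Ifeoma, Ronke, Gbenga, and Kehinde — each takes 1/12.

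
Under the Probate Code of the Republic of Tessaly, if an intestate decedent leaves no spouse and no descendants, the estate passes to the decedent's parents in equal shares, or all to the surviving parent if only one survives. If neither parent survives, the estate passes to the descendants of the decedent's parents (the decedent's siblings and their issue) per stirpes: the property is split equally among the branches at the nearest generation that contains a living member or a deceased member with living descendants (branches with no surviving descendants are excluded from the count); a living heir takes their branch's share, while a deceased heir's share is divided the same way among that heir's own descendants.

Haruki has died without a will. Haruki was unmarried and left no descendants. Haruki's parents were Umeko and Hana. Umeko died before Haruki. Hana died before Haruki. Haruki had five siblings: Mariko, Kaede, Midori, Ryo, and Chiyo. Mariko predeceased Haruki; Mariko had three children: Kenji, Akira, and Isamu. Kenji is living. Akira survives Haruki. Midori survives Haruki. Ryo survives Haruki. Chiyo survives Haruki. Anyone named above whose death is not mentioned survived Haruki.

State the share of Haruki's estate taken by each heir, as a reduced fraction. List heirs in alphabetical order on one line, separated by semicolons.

Neither parent survives and there are no descendants, so the estate passes to Haruki's siblings and their issue per stirpes.
The estate is divided into 5 equal shares of 1/5 among Mariko, Kaede, Midori, Ryo, Chiyo.
Mariko predeceased; the 1/5 allotted to Mariko's branch passes to Mariko's issue by representation.
The 1/5 is divided into 3 equal shares of 1/15 among Kenji, Akira, Isamu.
Kenji is living and takes 1/15.
Akira is living and takes 1/15.
Isamu is living and takes 1/15.
Kaede is living and takes 1/5.
Midori is living and takes 1/5.
Ryo is living and takes 1/5.
Chiyo is living and takes 1/5.

Akira 1/15; Chiyo 1/5; Isamu 1/15; Kaede 1/5; Kenji 1/15; Midori 1/5; Ryo 1/5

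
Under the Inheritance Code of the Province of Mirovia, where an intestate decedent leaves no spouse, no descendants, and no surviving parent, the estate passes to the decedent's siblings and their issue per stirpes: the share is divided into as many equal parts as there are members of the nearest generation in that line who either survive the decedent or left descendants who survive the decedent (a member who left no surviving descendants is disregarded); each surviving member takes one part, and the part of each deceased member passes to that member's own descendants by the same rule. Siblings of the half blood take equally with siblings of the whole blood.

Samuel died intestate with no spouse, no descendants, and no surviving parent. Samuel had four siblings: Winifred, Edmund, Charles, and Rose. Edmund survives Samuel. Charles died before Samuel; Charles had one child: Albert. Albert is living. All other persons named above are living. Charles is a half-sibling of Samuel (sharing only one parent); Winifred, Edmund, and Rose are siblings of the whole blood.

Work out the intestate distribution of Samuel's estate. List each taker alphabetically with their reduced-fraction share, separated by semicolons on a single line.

Albert 1/4; Edmund 1/4; Rose 1/4; Winifred 1/4

No spouse, descendants, or parent survives, so the estate passes to Samuel's siblings per stirpes.
Half-blood and whole-blood siblings take equally under the stated rule.
The estate is divided into 4 equal shares of 1/4 among Winifred, Edmund, Charles, Rose.
Winifred is living and takes 1/4.
Edmund is living and takes 1/4.
Charles predeceased; the 1/4 allotted to Charles's branch passes to Charles's issue by representation.
Albert is the sole taker at this level and receives the full 1/4.
Rose is living and takes 1/4.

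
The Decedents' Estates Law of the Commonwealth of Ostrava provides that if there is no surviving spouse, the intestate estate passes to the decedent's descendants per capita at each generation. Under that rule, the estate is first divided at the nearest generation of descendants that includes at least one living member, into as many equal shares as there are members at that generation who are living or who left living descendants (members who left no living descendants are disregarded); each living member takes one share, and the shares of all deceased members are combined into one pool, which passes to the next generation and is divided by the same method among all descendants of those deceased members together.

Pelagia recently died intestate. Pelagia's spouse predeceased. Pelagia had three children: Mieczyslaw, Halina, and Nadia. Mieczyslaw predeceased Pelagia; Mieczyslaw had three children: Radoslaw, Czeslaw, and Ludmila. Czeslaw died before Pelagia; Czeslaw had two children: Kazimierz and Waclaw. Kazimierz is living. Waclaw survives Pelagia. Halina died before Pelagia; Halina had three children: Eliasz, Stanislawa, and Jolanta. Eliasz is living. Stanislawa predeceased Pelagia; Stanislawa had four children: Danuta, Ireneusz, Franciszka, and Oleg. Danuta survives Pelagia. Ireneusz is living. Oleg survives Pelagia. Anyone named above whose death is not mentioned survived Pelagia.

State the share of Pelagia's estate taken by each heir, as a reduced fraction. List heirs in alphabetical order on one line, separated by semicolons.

There is no surviving spouse, so the entire estate passes to Pelagia's descendants per capita at each generation.
At generation 1 (Mieczyslaw, Halina, Nadia) there are 3 shares of (1)/3 = 1/3 each.
Living: Nadia — each takes 1/3.
Deceased: Mieczyslaw and Halina. Their combined 2/3 is pooled and carried to generation 2.
At generation 2 (Radoslaw, Czeslaw, Ludmila, Eliasz, Stanislawa, Jolanta) there are 6 shares of (2/3)/6 = 1/9 each.
Living: Radoslaw, Ludmila, Eliasz, and Jolanta — each takes 1/9.
Deceased: Czeslaw and Stanislawa. Their combined 2/9 is pooled and carried to generation 3.
At generation 3 (Kazimierz, Waclaw, Danuta, Ireneusz, Franciszka, Oleg) there are 6 shares of (2/9)/6 = 1/27 each.
Living: Kazimierz, Waclaw, Danuta, Ireneusz, Franciszka, and Oleg — each takes 1/27.

Danuta 1/27; Eliasz 1/9; Franciszka 1/27; Ireneusz 1/27; Jolanta 1/9; Kazimierz 1/27; Ludmila 1/9; Nadia 1/3; Oleg 1/27; Radoslaw 1/9; Waclaw 1/27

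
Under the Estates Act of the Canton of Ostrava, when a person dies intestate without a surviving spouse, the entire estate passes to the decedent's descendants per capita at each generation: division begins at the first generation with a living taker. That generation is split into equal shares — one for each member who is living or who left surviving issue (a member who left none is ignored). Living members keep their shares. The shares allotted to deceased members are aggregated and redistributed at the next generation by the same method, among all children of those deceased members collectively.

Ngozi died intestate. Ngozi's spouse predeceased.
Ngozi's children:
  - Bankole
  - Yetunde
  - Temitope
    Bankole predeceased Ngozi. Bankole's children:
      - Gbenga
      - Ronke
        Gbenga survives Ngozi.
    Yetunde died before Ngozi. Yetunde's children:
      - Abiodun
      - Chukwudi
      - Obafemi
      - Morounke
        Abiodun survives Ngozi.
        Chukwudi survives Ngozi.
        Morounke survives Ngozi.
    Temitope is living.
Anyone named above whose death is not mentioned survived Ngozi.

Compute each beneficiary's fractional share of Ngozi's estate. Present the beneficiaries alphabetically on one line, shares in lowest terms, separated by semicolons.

There is no surviving spouse, so the entire estate passes to Ngozi's descendants per capita at each generation.
At generation 1 (Bankole, Yetunde, Temitope) there are 3 shares of (1)/3 = 1/3 each.
Living: Temitope — each takes 1/3.
Deceased: Bankole and Yetunde. Their combined 2/3 is pooled and carried to generation 2.
At generation 2 (Gbenga, Ronke, Abiodun, Chukwudi, Obafemi, Morounke) there are 6 shares of (2/3)/6 = 1/9 each.
Living: Gbenga, Ronke, Abiodun, Chukwudi, Obafemi, and Morounke — each takes 1/9.

Abiodun 1/9; Chukwudi 1/9; Gbenga 1/9; Morounke 1/9; Obafemi 1/9; Ronke 1/9; Temitope 1/3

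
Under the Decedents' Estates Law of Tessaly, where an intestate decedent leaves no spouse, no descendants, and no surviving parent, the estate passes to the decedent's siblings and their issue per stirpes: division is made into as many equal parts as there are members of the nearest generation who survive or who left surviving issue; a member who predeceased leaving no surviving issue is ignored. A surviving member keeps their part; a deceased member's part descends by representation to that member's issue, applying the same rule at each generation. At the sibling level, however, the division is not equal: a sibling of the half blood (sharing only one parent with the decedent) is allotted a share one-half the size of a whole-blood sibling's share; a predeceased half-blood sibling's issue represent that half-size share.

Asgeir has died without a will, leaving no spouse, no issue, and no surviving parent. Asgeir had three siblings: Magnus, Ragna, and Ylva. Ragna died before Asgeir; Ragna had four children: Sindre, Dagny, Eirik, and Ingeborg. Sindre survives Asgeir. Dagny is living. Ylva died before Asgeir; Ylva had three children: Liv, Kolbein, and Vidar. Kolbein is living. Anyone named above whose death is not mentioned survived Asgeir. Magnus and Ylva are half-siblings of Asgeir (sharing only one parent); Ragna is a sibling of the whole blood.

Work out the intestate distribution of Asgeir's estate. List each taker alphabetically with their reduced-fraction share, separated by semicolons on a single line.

Dagny 1/8; Eirik 1/8; Ingeborg 1/8; Kolbein 1/12; Liv 1/12; Magnus 1/4; Sindre 1/8; Vidar 1/12

No spouse, descendants, or parent survives, so the estate passes to Asgeir's siblings per stirpes.
Half-blood siblings count for one-half the weight of whole-blood siblings at the initial division.
Dividing 1 in proportion to weights (total weight 2): Magnus (weight 1/2) → 1/4; Ragna (weight 1) → 1/2; Ylva (weight 1/2) → 1/4.
Magnus is living and takes 1/4.
Ragna predeceased; the 1/2 allotted to Ragna's branch passes to Ragna's issue by representation.
The 1/2 is divided into 4 equal shares of 1/8 among Sindre, Dagny, Eirik, Ingeborg.
Sindre is living and takes 1/8.
Dagny is living and takes 1/8.
Eirik is living and takes 1/8.
Ingeborg is living and takes 1/8.
Ylva predeceased; the 1/4 allotted to Ylva's branch passes to Ylva's issue by representation.
The 1/4 is divided into 3 equal shares of 1/12 among Liv, Kolbein, Vidar.
Liv is living and takes 1/12.
Kolbein is living and takes 1/12.
Vidar is living and takes 1/12.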